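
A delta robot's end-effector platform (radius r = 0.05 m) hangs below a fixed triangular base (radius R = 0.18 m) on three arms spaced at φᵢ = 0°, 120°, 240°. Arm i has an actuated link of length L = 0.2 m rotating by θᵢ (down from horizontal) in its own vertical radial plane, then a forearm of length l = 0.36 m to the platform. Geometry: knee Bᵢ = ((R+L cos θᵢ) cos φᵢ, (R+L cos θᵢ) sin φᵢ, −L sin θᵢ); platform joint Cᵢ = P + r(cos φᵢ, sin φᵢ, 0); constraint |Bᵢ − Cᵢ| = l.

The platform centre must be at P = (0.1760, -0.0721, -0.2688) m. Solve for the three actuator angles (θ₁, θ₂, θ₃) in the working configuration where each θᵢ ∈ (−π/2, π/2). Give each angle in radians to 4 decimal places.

rotate P by −φ1: (0.1760, -0.0721, -0.2688)
  A=-0.0460, B=-0.2688, C=(l²−L²−A²−y'²−z²)/(2L)=0.0251
  θ1 = atan2(B,A) + arccos(C/0.2727) = -0.2616
rotate P by −φ2: (-0.1504, -0.1164, -0.2688)
  A cos θ + B sin θ = C:  0.2804·cos θ + -0.2688·sin θ = -0.1871
  θ2 = atan2(B,A) + arccos(C/0.3885) = 1.3091
arm 3 (φ=240.0°): x'=-0.0256, y'=0.1885
  A cos θ + B sin θ = C:  0.1556·cos θ + -0.2688·sin θ = -0.1059
  θ3 = atan2(B,A) + arccos(C/0.3106) = 0.8727

θ₁ = -0.2616, θ₂ = 1.3091, θ₃ = 0.8727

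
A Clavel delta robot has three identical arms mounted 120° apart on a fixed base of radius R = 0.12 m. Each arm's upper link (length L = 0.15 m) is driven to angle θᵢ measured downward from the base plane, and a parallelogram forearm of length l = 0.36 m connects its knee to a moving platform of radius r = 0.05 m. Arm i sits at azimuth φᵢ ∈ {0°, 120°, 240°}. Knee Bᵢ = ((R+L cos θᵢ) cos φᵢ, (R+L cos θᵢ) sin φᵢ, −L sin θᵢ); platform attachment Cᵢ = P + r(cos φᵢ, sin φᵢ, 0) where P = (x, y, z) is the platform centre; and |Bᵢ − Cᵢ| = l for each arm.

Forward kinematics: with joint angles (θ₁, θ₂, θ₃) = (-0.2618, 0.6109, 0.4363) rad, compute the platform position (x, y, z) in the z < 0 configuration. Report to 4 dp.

arm 1 at φ=0.0°: ρ1 = 0.2149;  O1 = (0.2149, 0.0000, 0.0388)
O2 = (0.1929·cos120.0°, 0.1929·sin120.0°, -0.0860) = (-0.0964, 0.1670, -0.0860)
φ3=240.0°: virtual centre (-0.1030, -0.1784, -0.0634), radius l
|O₂|²−|O₁|² = -0.0031;  |O₃|²−|O₁|² = -0.0013
plane₁₂: -0.6226x+0.3341y+-0.2497z = -0.0031
det = 0.4345;  x = 0.0035+-0.3622z,  y = -0.0027+0.0724z
into |P−O₁|² = l²: 1.1364z² + 0.0751z + -0.0834 = 0;  Δ = 0.3847;  z = -0.3059 or 0.2399 → z<0 root = -0.3059
x = 0.1143, y = -0.0249

(0.1143, -0.0249, -0.3059)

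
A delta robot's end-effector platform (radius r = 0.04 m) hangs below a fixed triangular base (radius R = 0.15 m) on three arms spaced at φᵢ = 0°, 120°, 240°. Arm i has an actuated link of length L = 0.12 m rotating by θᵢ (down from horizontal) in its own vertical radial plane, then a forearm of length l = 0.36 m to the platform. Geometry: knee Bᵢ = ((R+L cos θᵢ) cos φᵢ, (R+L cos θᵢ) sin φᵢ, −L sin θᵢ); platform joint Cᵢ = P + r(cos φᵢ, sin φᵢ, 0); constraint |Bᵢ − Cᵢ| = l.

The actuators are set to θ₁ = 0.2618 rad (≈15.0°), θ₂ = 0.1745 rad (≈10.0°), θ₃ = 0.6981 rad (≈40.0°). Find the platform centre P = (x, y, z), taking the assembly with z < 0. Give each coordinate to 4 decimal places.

(0.0229, 0.0573, -0.3228)

arm 1 at φ=0.0°: ρ1 = 0.2259;  centre 1 = (0.2259, 0.0000, -0.0311)
centre 2 = (0.2282·cos120.0°, 0.2282·sin120.0°, -0.0208) = (-0.1141, 0.1976, -0.0208)
arm 3 at φ=240.0°: ρ3 = 0.2019;  centre 3 = (-0.1010, -0.1749, -0.0771)
subtract pairs → two planes through P
linear system: -0.6800x+0.3952y = 0.0005−0.0204z; -0.6537x+-0.3497y = -0.0053−-0.0921z
det = 0.4962;  x = 0.0039+-0.0590z,  y = 0.0079+-0.1532z
sphere 1 gives Az²+Bz+C=0 with A=1.0270, B=0.0859, C=-0.0793;  B²−4AC=0.3330;  roots -0.3228, 0.2391;  negative root z = -0.3228
x = 0.0229, y = 0.0573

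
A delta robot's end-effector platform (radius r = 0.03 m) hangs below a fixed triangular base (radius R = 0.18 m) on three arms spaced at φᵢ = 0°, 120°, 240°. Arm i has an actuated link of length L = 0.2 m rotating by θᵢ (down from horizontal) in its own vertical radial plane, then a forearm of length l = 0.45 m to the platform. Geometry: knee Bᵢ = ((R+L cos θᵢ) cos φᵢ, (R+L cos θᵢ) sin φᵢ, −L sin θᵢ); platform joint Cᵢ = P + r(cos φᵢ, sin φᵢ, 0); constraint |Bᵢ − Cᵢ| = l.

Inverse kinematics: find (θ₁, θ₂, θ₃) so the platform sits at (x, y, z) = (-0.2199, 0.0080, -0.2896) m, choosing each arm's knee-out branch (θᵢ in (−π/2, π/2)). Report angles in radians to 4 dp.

θ₁ = 1.2218, θ₂ = -0.2618, θ₃ = -0.1745

arm 1 (φ=0.0°): x'=-0.2199, y'=0.0080
  e−x'=0.3699;  (l²−L²−(e−x')²−y'²−z²)/2L = -0.1456
  γ=atan2(-0.2896,0.3699)=-0.6642;  ψ=arccos(-0.3100)=1.8860;  θ1=γ+ψ≈1.2218
rotate P by −φ2: (0.1169, 0.1864, -0.2896)
  A cos θ + B sin θ = C:  0.0331·cos θ + -0.2896·sin θ = 0.1069
  √(A²+B²)=0.2915;  θ2 = -1.4569+1.1952 ≈ -0.2618
φ3=240.0° → target in arm frame (0.1030, -0.1944)
  e−x'=0.0470;  (l²−L²−(e−x')²−y'²−z²)/2L = 0.0965
  γ=atan2(-0.2896,0.0470)=-1.4100;  ψ=arccos(0.3291)=1.2355;  θ3=γ+ψ≈-0.1745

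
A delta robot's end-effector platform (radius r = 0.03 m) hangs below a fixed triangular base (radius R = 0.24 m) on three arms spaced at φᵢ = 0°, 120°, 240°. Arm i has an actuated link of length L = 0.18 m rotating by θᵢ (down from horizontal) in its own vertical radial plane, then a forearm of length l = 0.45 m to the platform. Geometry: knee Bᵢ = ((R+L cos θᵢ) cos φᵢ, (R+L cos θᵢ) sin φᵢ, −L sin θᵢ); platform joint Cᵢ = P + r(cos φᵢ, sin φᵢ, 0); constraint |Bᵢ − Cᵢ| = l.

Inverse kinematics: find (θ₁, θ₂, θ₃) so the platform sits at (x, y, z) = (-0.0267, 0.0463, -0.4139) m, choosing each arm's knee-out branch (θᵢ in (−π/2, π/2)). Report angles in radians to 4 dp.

rotate P by −φ1: (-0.0267, 0.0463, -0.4139)
  e−x'=0.2367;  (l²−L²−(e−x')²−y'²−z²)/2L = -0.1650
  √(A²+B²)=0.4768;  θ1 = -1.0513+1.9241 ≈ 0.8727
rotate P by −φ2: (0.0534, 0.0000, -0.4139)
  e−x'=0.1566;  (l²−L²−(e−x')²−y'²−z²)/2L = -0.0715
  θ2 = atan2(B,A) + arccos(C/0.4425) = 0.5238
arm 3 (φ=240.0°): x'=-0.0267, y'=-0.0463
  e−x'=0.2367;  (l²−L²−(e−x')²−y'²−z²)/2L = -0.1650
  √(A²+B²)=0.4768;  θ3 = -1.0512+1.9242 ≈ 0.8729

θ₁ = 0.8727, θ₂ = 0.5238, θ₃ = 0.8729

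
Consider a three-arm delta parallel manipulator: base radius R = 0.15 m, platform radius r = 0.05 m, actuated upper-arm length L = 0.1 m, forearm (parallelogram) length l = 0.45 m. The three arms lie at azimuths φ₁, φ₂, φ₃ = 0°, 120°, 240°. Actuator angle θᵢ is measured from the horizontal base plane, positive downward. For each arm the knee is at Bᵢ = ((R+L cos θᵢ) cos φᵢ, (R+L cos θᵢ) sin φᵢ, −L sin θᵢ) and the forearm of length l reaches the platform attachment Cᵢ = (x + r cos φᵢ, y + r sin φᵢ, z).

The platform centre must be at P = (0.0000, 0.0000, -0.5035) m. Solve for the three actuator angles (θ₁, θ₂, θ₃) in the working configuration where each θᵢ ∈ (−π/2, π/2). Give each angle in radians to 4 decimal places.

φ1=0.0° → target in arm frame (0.0000, 0.0000)
  A cos θ + B sin θ = C:  0.1000·cos θ + -0.5035·sin θ = -0.3551
  γ=atan2(-0.5035,0.1000)=-1.3747;  ψ=arccos(-0.6917)=2.3346;  θ1=γ+ψ≈0.9599
rotate P by −φ2: (0.0000, 0.0000, -0.5035)
  A=0.1000, B=-0.5035, C=(l²−L²−A²−y'²−z²)/(2L)=-0.3551
  θ2 = atan2(B,A) + arccos(C/0.5133) = 0.9599
arm 3 (φ=240.0°): x'=0.0000, y'=0.0000
  A cos θ + B sin θ = C:  0.1000·cos θ + -0.5035·sin θ = -0.3551
  γ=atan2(-0.5035,0.1000)=-1.3747;  ψ=arccos(-0.6917)=2.3346;  θ3=γ+ψ≈0.9599

θ₁ = 0.9599, θ₂ = 0.9599, θ₃ = 0.9599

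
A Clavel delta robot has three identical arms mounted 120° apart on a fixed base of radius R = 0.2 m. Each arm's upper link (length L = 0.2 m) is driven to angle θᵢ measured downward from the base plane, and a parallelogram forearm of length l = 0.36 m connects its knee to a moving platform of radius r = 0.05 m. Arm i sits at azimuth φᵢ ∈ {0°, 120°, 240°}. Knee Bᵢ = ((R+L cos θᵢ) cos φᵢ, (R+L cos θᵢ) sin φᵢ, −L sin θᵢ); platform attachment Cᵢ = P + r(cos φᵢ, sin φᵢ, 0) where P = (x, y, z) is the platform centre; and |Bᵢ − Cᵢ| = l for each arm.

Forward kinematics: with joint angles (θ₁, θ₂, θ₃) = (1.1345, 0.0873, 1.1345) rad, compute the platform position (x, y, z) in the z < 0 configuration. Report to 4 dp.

(-0.0739, 0.1280, -0.3158)

S1 = (0.2345·cos0.0°, 0.2345·sin0.0°, -0.1813) = (0.2345, 0.0000, -0.1813)
φ2=120.0°: virtual centre (-0.1746, 0.3024, -0.0174), radius l
arm 3 at φ=240.0°: (R−r)+L cos θ3 = 0.2345;  S3 = (-0.1173, -0.2031, -0.1813)
subtract pairs → two planes through P
[-0.8183 0.6049 0.3277]·P = 0.0344;  [-0.7036 -0.4062 0.0000]·P = 0.0000
Cramer: x(z) = -0.0184+0.1756z;  y(z) = 0.0319-0.3041z
into |P−S₁|² = l²: 1.1233z² + 0.2543z + -0.0317 = 0;  Δ = 0.2072;  z = -0.3158 or 0.0895 → z<0 root = -0.3158
x = -0.0739, y = 0.1280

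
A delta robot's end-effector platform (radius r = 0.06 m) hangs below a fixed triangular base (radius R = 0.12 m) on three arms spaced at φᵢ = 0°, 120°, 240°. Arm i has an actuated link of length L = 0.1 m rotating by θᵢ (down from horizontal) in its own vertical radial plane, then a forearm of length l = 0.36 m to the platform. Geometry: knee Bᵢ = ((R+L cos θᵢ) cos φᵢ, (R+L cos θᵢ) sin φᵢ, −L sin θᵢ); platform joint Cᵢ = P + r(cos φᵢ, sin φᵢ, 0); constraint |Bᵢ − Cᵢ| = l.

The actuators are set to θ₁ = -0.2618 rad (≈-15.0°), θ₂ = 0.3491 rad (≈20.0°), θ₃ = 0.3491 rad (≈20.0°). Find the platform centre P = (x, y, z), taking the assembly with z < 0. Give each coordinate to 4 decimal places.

φ1=0.0°: virtual centre (0.1566, 0.0000, 0.0259), radius l
arm 2 at φ=120.0°: (R−r)+L cos θ2 = 0.1540;  centre 2 = (-0.0770, 0.1333, -0.0342)
φ3=240.0°: virtual centre (-0.0770, -0.1333, -0.0342), radius l
|centre ₂|²−|centre ₁|² = -0.0003;  |centre ₃|²−|centre ₁|² = -0.0003
[-0.4672 0.2667 -0.1202]·P = -0.0003;  [-0.4672 -0.2667 -0.1202]·P = -0.0003
Cramer: x(z) = 0.0007-0.2572z;  y(z) = 0.0000+0.0000z
quadratic in z: (1.0662)z²+(0.0285)z+(-0.1046)=0, √Δ=0.6686 → z ∈ {-0.3269, 0.3002}; z = -0.3269 (taking z<0)
x = 0.0848, y = 0.0000

(0.0848, 0.0000, -0.3269)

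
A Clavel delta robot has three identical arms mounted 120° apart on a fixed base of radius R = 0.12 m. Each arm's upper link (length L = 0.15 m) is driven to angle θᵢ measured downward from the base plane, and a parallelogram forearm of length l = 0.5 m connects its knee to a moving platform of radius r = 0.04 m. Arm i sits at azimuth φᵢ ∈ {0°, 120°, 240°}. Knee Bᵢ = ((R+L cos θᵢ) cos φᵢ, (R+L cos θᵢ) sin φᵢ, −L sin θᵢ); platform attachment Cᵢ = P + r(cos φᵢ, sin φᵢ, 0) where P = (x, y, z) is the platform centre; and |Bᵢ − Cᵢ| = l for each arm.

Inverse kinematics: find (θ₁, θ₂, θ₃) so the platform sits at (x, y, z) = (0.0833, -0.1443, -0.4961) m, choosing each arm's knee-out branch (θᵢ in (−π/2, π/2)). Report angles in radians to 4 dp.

θ₁ = 0.2616, θ₂ = 0.9596, θ₃ = 0.2616

rotate P by −φ1: (0.0833, -0.1443, -0.4961)
  A=-0.0033, B=-0.4961, C=(l²−L²−A²−y'²−z²)/(2L)=-0.1315
  θ1 = atan2(B,A) + arccos(C/0.4961) = 0.2616
φ2=120.0° → target in arm frame (-0.1666, 0.0000)
  e−x'=0.2466;  (l²−L²−(e−x')²−y'²−z²)/2L = -0.2648
  γ=atan2(-0.4961,0.2466)=-1.1095;  ψ=arccos(-0.4779)=2.0691;  θ2=γ+ψ≈0.9596
φ3=240.0° → target in arm frame (0.0833, 0.1443)
  e−x'=-0.0033;  (l²−L²−(e−x')²−y'²−z²)/2L = -0.1315
  √(A²+B²)=0.4961;  θ3 = -1.5775+1.8390 ≈ 0.2616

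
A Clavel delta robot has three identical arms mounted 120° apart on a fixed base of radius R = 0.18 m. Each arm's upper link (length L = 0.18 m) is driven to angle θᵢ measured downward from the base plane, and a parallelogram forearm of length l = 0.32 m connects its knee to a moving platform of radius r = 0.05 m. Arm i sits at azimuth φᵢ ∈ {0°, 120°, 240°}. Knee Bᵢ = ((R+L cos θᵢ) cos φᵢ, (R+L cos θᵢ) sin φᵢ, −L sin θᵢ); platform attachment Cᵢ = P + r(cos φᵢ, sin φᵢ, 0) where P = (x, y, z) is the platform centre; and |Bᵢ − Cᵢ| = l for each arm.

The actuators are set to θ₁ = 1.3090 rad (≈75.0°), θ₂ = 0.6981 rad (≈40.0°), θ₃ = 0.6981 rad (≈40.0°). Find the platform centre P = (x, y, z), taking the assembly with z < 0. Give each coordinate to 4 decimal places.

(-0.1007, 0.0000, -0.3336)

arm 1 at φ=0.0°: ρ1 = 0.1766;  S1 = (0.1766, 0.0000, -0.1739)
S2 = (0.2679·cos120.0°, 0.2679·sin120.0°, -0.1157) = (-0.1339, 0.2320, -0.1157)
S3 = (0.2679·cos240.0°, 0.2679·sin240.0°, -0.1157) = (-0.1339, -0.2320, -0.1157)
|S₂|²−|S₁|² = 0.0237;  |S₃|²−|S₁|² = 0.0237
linear system: -0.6211x+0.4640y = 0.0237−0.1163z; -0.6211x+-0.4640y = 0.0237−0.1163z
det = 0.5764;  x = -0.0382+0.1873z,  y = 0.0000+0.0000z
into |P−S₁|² = l²: 1.0351z² + 0.2673z + -0.0260 = 0;  Δ = 0.1792;  z = -0.3336 or 0.0754 → z<0 root = -0.3336
x = -0.1007, y = 0.0000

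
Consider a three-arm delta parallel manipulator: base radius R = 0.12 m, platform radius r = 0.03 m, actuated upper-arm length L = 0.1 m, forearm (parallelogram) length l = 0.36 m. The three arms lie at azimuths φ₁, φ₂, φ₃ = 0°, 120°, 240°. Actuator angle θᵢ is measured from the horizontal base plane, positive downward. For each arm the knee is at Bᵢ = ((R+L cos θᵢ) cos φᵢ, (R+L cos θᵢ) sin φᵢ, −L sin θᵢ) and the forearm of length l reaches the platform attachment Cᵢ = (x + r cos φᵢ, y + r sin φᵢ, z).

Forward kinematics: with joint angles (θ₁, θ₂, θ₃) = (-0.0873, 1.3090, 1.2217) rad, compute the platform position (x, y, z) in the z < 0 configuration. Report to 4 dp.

S1 = (0.1896·cos0.0°, 0.1896·sin0.0°, 0.0087) = (0.1896, 0.0000, 0.0087)
arm 2 at φ=120.0°: e+L cos θ2 = 0.1159;  S2 = (-0.0579, 0.1004, -0.0966)
S3 = (0.1242·cos240.0°, 0.1242·sin240.0°, -0.0940) = (-0.0621, -0.1076, -0.0940)
|S₂|²−|S₁|² = -0.0133;  |S₃|²−|S₁|² = -0.0118
[-0.4951 0.2007 -0.2106]·P = -0.0133;  [-0.5034 -0.2151 -0.2054]·P = -0.0118
det = 0.2076;  x = 0.0251+-0.4169z,  y = -0.0041+0.0210z
sphere 1 gives Az²+Bz+C=0 with A=1.1742, B=0.1195, C=-0.1025;  B²−4AC=0.4955;  roots -0.3506, 0.2488;  negative root z = -0.3506
x = 0.1713, y = -0.0115

(0.1713, -0.0115, -0.3506)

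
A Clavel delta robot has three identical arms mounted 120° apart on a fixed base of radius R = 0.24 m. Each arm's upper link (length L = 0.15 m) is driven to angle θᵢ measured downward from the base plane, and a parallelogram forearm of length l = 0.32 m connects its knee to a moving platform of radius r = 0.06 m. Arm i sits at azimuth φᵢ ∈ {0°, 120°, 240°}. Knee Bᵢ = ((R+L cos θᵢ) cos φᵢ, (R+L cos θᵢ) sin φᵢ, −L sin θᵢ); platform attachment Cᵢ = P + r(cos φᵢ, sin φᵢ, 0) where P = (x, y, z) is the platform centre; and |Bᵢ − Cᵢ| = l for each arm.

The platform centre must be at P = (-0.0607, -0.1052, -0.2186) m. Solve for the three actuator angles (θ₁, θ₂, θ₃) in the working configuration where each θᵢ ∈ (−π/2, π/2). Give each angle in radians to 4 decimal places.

arm 1 (φ=0.0°): x'=-0.0607, y'=-0.1052
  A=0.2407, B=-0.2186, C=(l²−L²−A²−y'²−z²)/(2L)=-0.1230
  γ=atan2(-0.2186,0.2407)=-0.7373;  ψ=arccos(-0.3782)=1.9586;  θ1=γ+ψ≈1.2213
rotate P by −φ2: (-0.0608, 0.1052, -0.2186)
  A=0.2408, B=-0.2186, C=(l²−L²−A²−y'²−z²)/(2L)=-0.1230
  θ2 = atan2(B,A) + arccos(C/0.3252) = 1.2216
φ3=240.0° → target in arm frame (0.1215, 0.0000)
  A=0.0585, B=-0.2186, C=(l²−L²−A²−y'²−z²)/(2L)=0.0956
  √(A²+B²)=0.2263;  θ3 = -1.3091+1.1346 ≈ -0.1746

θ₁ = 1.2213, θ₂ = 1.2216, θ₃ = -0.1746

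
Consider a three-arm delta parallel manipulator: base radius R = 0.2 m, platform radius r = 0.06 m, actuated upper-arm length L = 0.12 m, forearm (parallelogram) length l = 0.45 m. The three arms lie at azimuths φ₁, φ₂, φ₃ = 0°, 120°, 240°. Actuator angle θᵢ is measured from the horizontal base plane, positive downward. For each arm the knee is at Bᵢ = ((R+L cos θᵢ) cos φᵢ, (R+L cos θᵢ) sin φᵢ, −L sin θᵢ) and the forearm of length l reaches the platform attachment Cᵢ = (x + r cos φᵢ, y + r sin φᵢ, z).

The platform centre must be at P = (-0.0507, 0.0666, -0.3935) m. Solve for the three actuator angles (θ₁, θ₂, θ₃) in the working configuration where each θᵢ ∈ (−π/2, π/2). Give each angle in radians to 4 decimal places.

θ₁ = 0.5232, θ₂ = -0.1749, θ₃ = 0.4361

arm 1 (φ=0.0°): x'=-0.0507, y'=0.0666
  A cos θ + B sin θ = C:  0.1907·cos θ + -0.3935·sin θ = -0.0314
  √(A²+B²)=0.4373;  θ1 = -1.1195+1.6427 ≈ 0.5232
arm 2 (φ=120.0°): x'=0.0830, y'=0.0106
  A cos θ + B sin θ = C:  0.0570·cos θ + -0.3935·sin θ = 0.1246
  θ2 = atan2(B,A) + arccos(C/0.3976) = -0.1749
φ3=240.0° → target in arm frame (-0.0323, -0.0772)
  A cos θ + B sin θ = C:  0.1723·cos θ + -0.3935·sin θ = -0.0100
  θ3 = atan2(B,A) + arccos(C/0.4296) = 0.4361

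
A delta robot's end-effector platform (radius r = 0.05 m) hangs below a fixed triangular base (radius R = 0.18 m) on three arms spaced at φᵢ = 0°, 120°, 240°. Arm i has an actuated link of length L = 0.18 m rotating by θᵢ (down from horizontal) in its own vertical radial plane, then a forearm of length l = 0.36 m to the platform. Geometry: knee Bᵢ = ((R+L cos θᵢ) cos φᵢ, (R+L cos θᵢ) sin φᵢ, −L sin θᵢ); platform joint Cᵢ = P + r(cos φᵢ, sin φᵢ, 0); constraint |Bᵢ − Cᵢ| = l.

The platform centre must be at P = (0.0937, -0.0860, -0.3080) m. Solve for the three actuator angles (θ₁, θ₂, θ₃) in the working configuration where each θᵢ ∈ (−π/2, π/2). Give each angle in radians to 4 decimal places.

arm 1 (φ=0.0°): x'=0.0937, y'=-0.0860
  A=0.0363, B=-0.3080, C=(l²−L²−A²−y'²−z²)/(2L)=-0.0177
  γ=atan2(-0.3080,0.0363)=-1.4535;  ψ=arccos(-0.0571)=1.6280;  θ1=γ+ψ≈0.1745
rotate P by −φ2: (-0.1213, -0.0381, -0.3080)
  e−x'=0.2513;  (l²−L²−(e−x')²−y'²−z²)/2L = -0.1730
  √(A²+B²)=0.3975;  θ2 = -0.8864+2.0211 ≈ 1.1347
φ3=240.0° → target in arm frame (0.0276, 0.1241)
  A cos θ + B sin θ = C:  0.1024·cos θ + -0.3080·sin θ = -0.0654
  √(A²+B²)=0.3246;  θ3 = -1.2499+1.7738 ≈ 0.5239

θ₁ = 0.1745, θ₂ = 1.1347, θ₃ = 0.5239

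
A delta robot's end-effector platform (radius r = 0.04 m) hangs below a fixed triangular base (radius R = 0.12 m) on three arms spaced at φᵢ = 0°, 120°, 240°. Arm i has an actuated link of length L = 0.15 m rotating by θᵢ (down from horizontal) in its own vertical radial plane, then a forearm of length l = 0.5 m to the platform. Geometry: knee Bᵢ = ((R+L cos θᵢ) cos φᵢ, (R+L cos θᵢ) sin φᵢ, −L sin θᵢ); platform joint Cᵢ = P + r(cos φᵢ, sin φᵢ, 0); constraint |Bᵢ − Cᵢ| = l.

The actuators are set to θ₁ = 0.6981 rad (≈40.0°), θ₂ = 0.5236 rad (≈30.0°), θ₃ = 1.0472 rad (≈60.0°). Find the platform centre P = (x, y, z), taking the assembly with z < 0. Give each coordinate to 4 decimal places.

(0.0245, 0.1121, -0.5529)

S1 = (0.1949·cos0.0°, 0.1949·sin0.0°, -0.0964) = (0.1949, 0.0000, -0.0964)
φ2=120.0°: virtual centre (-0.1050, 0.1818, -0.0750), radius l
arm 3 at φ=240.0°: ρ3 = 0.1550;  S3 = (-0.0775, -0.1342, -0.1299)
eliminate P² terms by subtracting sphere 1 from 2 and 3
[-0.5997 0.3636 0.0428]·P = 0.0024;  [-0.5448 -0.2685 -0.0670]·P = -0.0064
Cramer: x(z) = 0.0047-0.0358z;  y(z) = 0.0143-0.1768z
sphere 1 gives Az²+Bz+C=0 with A=1.0326, B=0.2014, C=-0.2043;  B²−4AC=0.8844;  roots -0.5529, 0.3579;  negative root z = -0.5529
x = 0.0245, y = 0.1121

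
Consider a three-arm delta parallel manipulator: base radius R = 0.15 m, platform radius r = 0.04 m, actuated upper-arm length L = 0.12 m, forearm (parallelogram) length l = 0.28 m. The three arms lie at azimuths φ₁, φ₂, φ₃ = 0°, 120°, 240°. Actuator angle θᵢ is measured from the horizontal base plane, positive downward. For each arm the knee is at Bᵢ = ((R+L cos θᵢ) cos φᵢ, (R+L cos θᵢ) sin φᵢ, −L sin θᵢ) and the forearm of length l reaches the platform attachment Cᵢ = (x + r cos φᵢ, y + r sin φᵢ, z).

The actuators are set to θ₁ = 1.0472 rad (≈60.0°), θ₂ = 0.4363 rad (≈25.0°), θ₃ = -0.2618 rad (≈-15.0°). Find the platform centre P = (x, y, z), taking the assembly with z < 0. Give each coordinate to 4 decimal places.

(-0.0880, -0.0444, -0.2032)

centre 1 = (0.1700·cos0.0°, 0.1700·sin0.0°, -0.1039) = (0.1700, 0.0000, -0.1039)
arm 2 at φ=120.0°: (R−r)+L cos θ2 = 0.2188;  centre 2 = (-0.1094, 0.1895, -0.0507)
arm 3 at φ=240.0°: (R−r)+L cos θ3 = 0.2259;  centre 3 = (-0.1130, -0.1956, 0.0311)
eliminate P² terms by subtracting sphere 1 from 2 and 3
[-0.5588 0.3789 0.1064]·P = 0.0107;  [-0.5659 -0.3913 0.2700]·P = 0.0123
det = 0.4331;  x = -0.0205+0.3324z,  y = -0.0019+0.2092z
sphere 1 gives Az²+Bz+C=0 with A=1.1542, B=0.0805, C=-0.0313;  B²−4AC=0.1511;  roots -0.2032, 0.1335;  negative root z = -0.2032
x = -0.0880, y = -0.0444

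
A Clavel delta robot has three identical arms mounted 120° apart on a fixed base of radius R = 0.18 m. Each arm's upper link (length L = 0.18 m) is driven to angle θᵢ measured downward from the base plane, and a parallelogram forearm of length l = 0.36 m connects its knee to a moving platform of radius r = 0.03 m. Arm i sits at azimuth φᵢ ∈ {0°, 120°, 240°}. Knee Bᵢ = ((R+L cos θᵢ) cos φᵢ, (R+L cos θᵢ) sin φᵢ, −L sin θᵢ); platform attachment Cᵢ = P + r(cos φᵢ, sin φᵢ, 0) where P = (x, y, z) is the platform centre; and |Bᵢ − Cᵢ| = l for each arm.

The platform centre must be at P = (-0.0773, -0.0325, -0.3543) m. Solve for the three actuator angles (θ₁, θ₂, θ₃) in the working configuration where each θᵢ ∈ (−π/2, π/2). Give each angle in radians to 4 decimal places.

θ₁ = 1.1347, θ₂ = 0.7856, θ₃ = 0.5235

arm 1 (φ=0.0°): x'=-0.0773, y'=-0.0325
  A=0.2273, B=-0.3543, C=(l²−L²−A²−y'²−z²)/(2L)=-0.2251
  γ=atan2(-0.3543,0.2273)=-1.0004;  ψ=arccos(-0.5348)=2.1351;  θ1=γ+ψ≈1.1347
φ2=120.0° → target in arm frame (0.0105, 0.0832)
  A=0.1395, B=-0.3543, C=(l²−L²−A²−y'²−z²)/(2L)=-0.1520
  γ=atan2(-0.3543,0.1395)=-1.1957;  ψ=arccos(-0.3991)=1.9813;  θ2=γ+ψ≈0.7856
arm 3 (φ=240.0°): x'=0.0668, y'=-0.0507
  A cos θ + B sin θ = C:  0.0832·cos θ + -0.3543·sin θ = -0.1051
  γ=atan2(-0.3543,0.0832)=-1.3401;  ψ=arccos(-0.2887)=1.8636;  θ3=γ+ψ≈0.5235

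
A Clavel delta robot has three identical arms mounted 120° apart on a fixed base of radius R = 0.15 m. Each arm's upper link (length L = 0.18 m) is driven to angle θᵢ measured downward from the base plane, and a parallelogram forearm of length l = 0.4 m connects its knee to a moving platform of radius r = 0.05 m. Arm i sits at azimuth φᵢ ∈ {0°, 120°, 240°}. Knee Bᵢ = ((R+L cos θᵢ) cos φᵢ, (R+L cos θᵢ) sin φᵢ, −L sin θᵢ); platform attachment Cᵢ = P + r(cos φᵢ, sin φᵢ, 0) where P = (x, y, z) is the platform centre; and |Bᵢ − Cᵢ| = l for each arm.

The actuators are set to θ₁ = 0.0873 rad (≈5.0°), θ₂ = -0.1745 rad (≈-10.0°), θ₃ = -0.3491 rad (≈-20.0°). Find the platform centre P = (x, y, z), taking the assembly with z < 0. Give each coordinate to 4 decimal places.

(-0.0374, -0.0152, -0.2595)

φ1=0.0°: virtual centre (0.2793, 0.0000, -0.0157), radius l
φ2=120.0°: virtual centre (-0.1386, 0.2401, 0.0313), radius l
S3 = (0.2691·cos240.0°, 0.2691·sin240.0°, 0.0616) = (-0.1346, -0.2331, 0.0616)
subtract pairs → two planes through P
[-0.8359 0.4802 0.0939]·P = -0.0004;  [-0.8278 -0.4662 0.1545]·P = -0.0020
det = 0.7872;  x = 0.0015+0.1499z,  y = 0.0017+0.0654z
sphere 1 gives Az²+Bz+C=0 with A=1.0267, B=-0.0517, C=-0.0826;  B²−4AC=0.3417;  roots -0.2595, 0.3098;  negative root z = -0.2595
x = -0.0374, y = -0.0152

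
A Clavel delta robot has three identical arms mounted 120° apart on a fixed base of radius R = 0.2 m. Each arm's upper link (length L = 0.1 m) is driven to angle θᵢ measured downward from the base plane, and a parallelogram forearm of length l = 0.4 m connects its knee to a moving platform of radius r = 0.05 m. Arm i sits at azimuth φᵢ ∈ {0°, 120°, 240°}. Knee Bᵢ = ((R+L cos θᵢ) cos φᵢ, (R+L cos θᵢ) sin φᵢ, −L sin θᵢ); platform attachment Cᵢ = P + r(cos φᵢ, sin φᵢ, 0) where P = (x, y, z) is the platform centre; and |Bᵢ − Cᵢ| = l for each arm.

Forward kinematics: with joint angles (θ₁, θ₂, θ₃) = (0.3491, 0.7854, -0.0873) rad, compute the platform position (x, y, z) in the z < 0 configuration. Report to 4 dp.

(0.0033, -0.0779, -0.3441)

centre 1 = (0.2440·cos0.0°, 0.2440·sin0.0°, -0.0342) = (0.2440, 0.0000, -0.0342)
centre 2 = (0.2207·cos120.0°, 0.2207·sin120.0°, -0.0707) = (-0.1104, 0.1911, -0.0707)
arm 3 at φ=240.0°: ρ3 = 0.2496;  centre 3 = (-0.1248, -0.2162, 0.0087)
subtract pairs → two planes through P
linear system: -0.7086x+0.3823y = -0.0070−-0.0730z; -0.7376x+-0.4324y = 0.0017−0.0858z
det = 0.5883;  x = 0.0040+0.0021z,  y = -0.0108+0.1949z
sphere 1 gives Az²+Bz+C=0 with A=1.0380, B=0.0632, C=-0.1011;  B²−4AC=0.4239;  roots -0.3441, 0.2832;  negative root z = -0.3441
x = 0.0033, y = -0.0779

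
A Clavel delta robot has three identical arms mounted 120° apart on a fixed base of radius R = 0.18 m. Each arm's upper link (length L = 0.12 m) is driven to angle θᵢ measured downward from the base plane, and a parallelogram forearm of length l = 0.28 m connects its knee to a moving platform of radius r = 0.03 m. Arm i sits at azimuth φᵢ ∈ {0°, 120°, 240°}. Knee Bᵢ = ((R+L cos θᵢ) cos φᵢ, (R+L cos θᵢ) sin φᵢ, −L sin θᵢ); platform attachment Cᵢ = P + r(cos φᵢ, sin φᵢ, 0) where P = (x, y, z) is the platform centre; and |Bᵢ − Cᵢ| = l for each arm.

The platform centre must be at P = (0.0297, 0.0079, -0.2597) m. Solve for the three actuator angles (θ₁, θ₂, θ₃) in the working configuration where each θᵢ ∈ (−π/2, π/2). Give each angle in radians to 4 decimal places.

θ₁ = 0.6986, θ₂ = 0.9597, θ₃ = 1.0475

arm 1 (φ=0.0°): x'=0.0297, y'=0.0079
  A cos θ + B sin θ = C:  0.1203·cos θ + -0.2597·sin θ = -0.0749
  γ=atan2(-0.2597,0.1203)=-1.1370;  ψ=arccos(-0.2617)=1.8356;  θ1=γ+ψ≈0.6986
φ2=120.0° → target in arm frame (-0.0080, -0.0297)
  A cos θ + B sin θ = C:  0.1580·cos θ + -0.2597·sin θ = -0.1220
  √(A²+B²)=0.3040;  θ2 = -1.0242+1.9839 ≈ 0.9597
arm 3 (φ=240.0°): x'=-0.0217, y'=0.0218
  A cos θ + B sin θ = C:  0.1717·cos θ + -0.2597·sin θ = -0.1392
  θ3 = atan2(B,A) + arccos(C/0.3113) = 1.0475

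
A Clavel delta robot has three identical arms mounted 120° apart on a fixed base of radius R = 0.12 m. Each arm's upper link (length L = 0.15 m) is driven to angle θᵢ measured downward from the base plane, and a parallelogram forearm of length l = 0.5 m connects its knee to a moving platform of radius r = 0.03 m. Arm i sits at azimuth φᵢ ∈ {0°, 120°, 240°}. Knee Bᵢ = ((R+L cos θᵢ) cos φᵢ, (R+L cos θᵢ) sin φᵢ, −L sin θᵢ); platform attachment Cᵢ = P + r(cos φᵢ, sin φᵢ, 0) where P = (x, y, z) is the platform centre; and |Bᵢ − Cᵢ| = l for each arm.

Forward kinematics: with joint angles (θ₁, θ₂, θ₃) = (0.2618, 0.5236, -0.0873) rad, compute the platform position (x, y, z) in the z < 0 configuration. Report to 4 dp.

arm 1 at φ=0.0°: e+L cos θ1 = 0.2349;  O1 = (0.2349, 0.0000, -0.0388)
φ2=120.0°: virtual centre (-0.1100, 0.1904, -0.0750), radius l
φ3=240.0°: virtual centre (-0.1197, -0.2074, 0.0131), radius l
subtract pairs → two planes through P
plane₁₂: -0.6897x+0.3809y+-0.0724z = -0.0027
Cramer: x(z) = 0.0015+0.0171z;  y(z) = -0.0045+0.2210z
into |P−O₁|² = l²: 1.0491z² + 0.0677z + -0.1940 = 0;  Δ = 0.8186;  z = -0.4635 or 0.3989 → z<0 root = -0.4635
x = -0.0065, y = -0.1069

(-0.0065, -0.1069, -0.4635)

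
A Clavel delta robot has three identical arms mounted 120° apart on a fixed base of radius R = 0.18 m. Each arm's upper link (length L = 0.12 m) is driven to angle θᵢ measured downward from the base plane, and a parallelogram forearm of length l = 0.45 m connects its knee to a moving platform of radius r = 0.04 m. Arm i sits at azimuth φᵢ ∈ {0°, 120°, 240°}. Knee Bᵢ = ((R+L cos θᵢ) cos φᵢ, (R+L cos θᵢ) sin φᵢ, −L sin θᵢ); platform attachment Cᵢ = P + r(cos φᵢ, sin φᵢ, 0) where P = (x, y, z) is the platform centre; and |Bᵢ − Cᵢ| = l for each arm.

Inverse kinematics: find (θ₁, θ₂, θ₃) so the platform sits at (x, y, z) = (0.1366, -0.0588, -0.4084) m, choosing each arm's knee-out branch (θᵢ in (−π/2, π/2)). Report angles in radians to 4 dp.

rotate P by −φ1: (0.1366, -0.0588, -0.4084)
  e−x'=0.0034;  (l²−L²−(e−x')²−y'²−z²)/2L = 0.0743
  θ1 = atan2(B,A) + arccos(C/0.4084) = -0.1747
φ2=120.0° → target in arm frame (-0.1192, -0.0889)
  A cos θ + B sin θ = C:  0.2592·cos θ + -0.4084·sin θ = -0.2241
  γ=atan2(-0.4084,0.2592)=-1.0052;  ψ=arccos(-0.4633)=2.0525;  θ2=γ+ψ≈1.0473
arm 3 (φ=240.0°): x'=-0.0174, y'=0.1477
  e−x'=0.1574;  (l²−L²−(e−x')²−y'²−z²)/2L = -0.1053
  θ3 = atan2(B,A) + arccos(C/0.4377) = 0.6108

θ₁ = -0.1747, θ₂ = 1.0473, θ₃ = 0.6108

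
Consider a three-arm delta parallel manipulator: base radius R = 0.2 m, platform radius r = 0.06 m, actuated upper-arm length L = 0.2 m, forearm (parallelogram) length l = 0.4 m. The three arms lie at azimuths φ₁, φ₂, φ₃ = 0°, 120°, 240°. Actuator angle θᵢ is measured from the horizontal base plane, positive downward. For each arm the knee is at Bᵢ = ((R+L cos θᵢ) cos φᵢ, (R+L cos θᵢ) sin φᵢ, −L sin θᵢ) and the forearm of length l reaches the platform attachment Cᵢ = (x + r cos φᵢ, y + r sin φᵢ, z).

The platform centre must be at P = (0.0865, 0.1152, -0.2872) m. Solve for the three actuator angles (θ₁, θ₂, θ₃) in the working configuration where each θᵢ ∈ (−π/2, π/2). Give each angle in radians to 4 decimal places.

θ₁ = 0.0001, θ₂ = 0.1741, θ₃ = 1.0472

φ1=0.0° → target in arm frame (0.0865, 0.1152)
  e−x'=0.0535;  (l²−L²−(e−x')²−y'²−z²)/2L = 0.0535
  γ=atan2(-0.2872,0.0535)=-1.3866;  ψ=arccos(0.1830)=1.3868;  θ1=γ+ψ≈0.0001
arm 2 (φ=120.0°): x'=0.0565, y'=-0.1325
  A cos θ + B sin θ = C:  0.0835·cos θ + -0.2872·sin θ = 0.0325
  γ=atan2(-0.2872,0.0835)=-1.2879;  ψ=arccos(0.1086)=1.4620;  θ2=γ+ψ≈0.1741
arm 3 (φ=240.0°): x'=-0.1430, y'=0.0173
  A cos θ + B sin θ = C:  0.2830·cos θ + -0.2872·sin θ = -0.1072
  √(A²+B²)=0.4032;  θ3 = -0.7927+1.8399 ≈ 1.0472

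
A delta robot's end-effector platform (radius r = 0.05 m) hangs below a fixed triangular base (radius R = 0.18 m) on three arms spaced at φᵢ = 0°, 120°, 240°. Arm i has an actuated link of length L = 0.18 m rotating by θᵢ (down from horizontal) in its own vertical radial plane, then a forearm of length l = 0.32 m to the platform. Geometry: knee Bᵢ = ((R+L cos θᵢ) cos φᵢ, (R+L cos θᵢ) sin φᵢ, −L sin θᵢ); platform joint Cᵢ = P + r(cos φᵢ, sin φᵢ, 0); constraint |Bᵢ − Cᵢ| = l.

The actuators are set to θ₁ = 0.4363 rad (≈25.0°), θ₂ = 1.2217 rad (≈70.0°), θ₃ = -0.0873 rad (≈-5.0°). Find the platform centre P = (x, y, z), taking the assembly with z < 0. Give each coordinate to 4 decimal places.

φ1=0.0°: virtual centre (0.2931, 0.0000, -0.0761), radius l
φ2=120.0°: virtual centre (-0.0958, 0.1659, -0.1691), radius l
arm 3 at φ=240.0°: (R−r)+L cos θ3 = 0.3093;  S3 = (-0.1547, -0.2679, 0.0157)
|S₂|²−|S₁|² = -0.0264;  |S₃|²−|S₁|² = 0.0042
plane₁₂: -0.7778x+0.3318y+-0.1862z = -0.0264
det = 0.7139;  x = 0.0179+-0.0544z,  y = -0.0377+0.4335z
quadratic in z: (1.1909)z²+(0.1494)z+(-0.0194)=0, √Δ=0.3388 → z ∈ {-0.2050, 0.0795}; z = -0.2050 (taking z<0)
x = 0.0290, y = -0.1266

(0.0290, -0.1266, -0.2050)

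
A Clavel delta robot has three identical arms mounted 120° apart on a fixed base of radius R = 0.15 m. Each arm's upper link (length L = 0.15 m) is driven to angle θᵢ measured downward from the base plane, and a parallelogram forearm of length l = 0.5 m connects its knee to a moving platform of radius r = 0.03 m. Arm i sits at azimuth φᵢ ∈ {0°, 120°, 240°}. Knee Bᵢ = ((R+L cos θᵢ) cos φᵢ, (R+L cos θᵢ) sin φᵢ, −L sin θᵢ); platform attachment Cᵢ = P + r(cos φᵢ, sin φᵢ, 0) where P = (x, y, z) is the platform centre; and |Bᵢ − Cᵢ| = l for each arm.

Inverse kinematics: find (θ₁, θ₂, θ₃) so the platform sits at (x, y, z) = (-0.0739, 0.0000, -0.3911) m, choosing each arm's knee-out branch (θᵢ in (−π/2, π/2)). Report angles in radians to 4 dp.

θ₁ = 0.1743, θ₂ = -0.3491, θ₃ = -0.3491

rotate P by −φ1: (-0.0739, 0.0000, -0.3911)
  A=0.1939, B=-0.3911, C=(l²−L²−A²−y'²−z²)/(2L)=0.1231
  γ=atan2(-0.3911,0.1939)=-1.1105;  ψ=arccos(0.2821)=1.2848;  θ1=γ+ψ≈0.1743
rotate P by −φ2: (0.0369, 0.0640, -0.3911)
  e−x'=0.0831;  (l²−L²−(e−x')²−y'²−z²)/2L = 0.2118
  γ=atan2(-0.3911,0.0831)=-1.3616;  ψ=arccos(0.5298)=1.0124;  θ2=γ+ψ≈-0.3491
φ3=240.0° → target in arm frame (0.0370, -0.0640)
  e−x'=0.0830;  (l²−L²−(e−x')²−y'²−z²)/2L = 0.2118
  √(A²+B²)=0.3998;  θ3 = -1.3616+1.0124 ≈ -0.3491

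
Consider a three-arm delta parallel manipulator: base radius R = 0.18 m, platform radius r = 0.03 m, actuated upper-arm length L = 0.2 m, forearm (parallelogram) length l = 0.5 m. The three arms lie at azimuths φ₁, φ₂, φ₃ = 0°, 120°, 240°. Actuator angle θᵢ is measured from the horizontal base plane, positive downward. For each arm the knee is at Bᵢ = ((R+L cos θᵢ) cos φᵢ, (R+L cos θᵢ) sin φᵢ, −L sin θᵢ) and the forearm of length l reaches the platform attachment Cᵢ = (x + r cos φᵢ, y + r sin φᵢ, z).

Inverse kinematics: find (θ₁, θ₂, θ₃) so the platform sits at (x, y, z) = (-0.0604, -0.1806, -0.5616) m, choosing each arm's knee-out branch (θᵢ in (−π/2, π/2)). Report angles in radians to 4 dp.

θ₁ = 1.2215, θ₂ = 1.3961, θ₃ = 0.4362

arm 1 (φ=0.0°): x'=-0.0604, y'=-0.1806
  A=0.2104, B=-0.5616, C=(l²−L²−A²−y'²−z²)/(2L)=-0.4557
  θ1 = atan2(B,A) + arccos(C/0.5997) = 1.2215
rotate P by −φ2: (-0.1262, 0.1426, -0.5616)
  A cos θ + B sin θ = C:  0.2762·cos θ + -0.5616·sin θ = -0.5051
  γ=atan2(-0.5616,0.2762)=-1.1137;  ψ=arccos(-0.8070)=2.5098;  θ2=γ+ψ≈1.3961
rotate P by −φ3: (0.1866, 0.0380, -0.5616)
  A cos θ + B sin θ = C:  -0.0366·cos θ + -0.5616·sin θ = -0.2704
  γ=atan2(-0.5616,-0.0366)=-1.6359;  ψ=arccos(-0.4805)=2.0721;  θ3=γ+ψ≈0.4362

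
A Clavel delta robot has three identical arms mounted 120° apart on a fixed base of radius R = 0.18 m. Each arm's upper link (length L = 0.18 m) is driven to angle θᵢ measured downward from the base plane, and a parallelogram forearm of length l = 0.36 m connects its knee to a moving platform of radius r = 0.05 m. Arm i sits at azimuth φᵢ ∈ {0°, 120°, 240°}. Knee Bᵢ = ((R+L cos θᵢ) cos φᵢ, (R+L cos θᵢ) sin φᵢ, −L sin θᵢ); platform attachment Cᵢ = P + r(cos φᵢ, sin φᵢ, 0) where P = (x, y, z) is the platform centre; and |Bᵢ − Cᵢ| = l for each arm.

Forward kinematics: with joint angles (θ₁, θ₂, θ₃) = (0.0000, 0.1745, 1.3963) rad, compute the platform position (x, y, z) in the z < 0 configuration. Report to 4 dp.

arm 1 at φ=0.0°: e+L cos θ1 = 0.3100;  S1 = (0.3100, 0.0000, 0.0000)
φ2=120.0°: virtual centre (-0.1536, 0.2661, -0.0313), radius l
φ3=240.0°: virtual centre (-0.0806, -0.1396, -0.1773), radius l
eliminate P² terms by subtracting sphere 1 from 2 and 3
plane₁₂: -0.9273x+0.5322y+-0.0625z = -0.0007
det = 0.6748;  x = 0.0308+-0.3055z,  y = 0.0523+-0.4148z
sphere 1 gives Az²+Bz+C=0 with A=1.2654, B=0.1272, C=-0.0489;  B²−4AC=0.2637;  roots -0.2532, 0.1527;  negative root z = -0.2532
x = 0.1081, y = 0.1573

(0.1081, 0.1573, -0.2532)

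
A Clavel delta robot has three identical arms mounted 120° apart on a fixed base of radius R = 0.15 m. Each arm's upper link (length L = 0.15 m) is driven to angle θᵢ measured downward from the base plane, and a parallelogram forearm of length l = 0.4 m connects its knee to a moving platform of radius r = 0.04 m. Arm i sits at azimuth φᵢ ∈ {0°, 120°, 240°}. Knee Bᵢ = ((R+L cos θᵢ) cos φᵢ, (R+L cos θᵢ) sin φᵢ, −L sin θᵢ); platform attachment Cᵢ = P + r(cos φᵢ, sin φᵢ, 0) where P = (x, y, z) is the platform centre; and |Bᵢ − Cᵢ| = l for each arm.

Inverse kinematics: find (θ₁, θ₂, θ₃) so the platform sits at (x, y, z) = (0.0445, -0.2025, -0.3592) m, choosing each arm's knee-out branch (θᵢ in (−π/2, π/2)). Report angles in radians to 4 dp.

φ1=0.0° → target in arm frame (0.0445, -0.2025)
  e−x'=0.0655;  (l²−L²−(e−x')²−y'²−z²)/2L = -0.1227
  θ1 = atan2(B,A) + arccos(C/0.3651) = 0.5232
arm 2 (φ=120.0°): x'=-0.1976, y'=0.0627
  A=0.3076, B=-0.3592, C=(l²−L²−A²−y'²−z²)/(2L)=-0.3003
  √(A²+B²)=0.4729;  θ2 = -0.8626+2.2588 ≈ 1.3962
φ3=240.0° → target in arm frame (0.1531, 0.1398)
  A cos θ + B sin θ = C:  -0.0431·cos θ + -0.3592·sin θ = -0.0431
  γ=atan2(-0.3592,-0.0431)=-1.6903;  ψ=arccos(-0.1191)=1.6902;  θ3=γ+ψ≈-0.0001

θ₁ = 0.5232, θ₂ = 1.3962, θ₃ = -0.0001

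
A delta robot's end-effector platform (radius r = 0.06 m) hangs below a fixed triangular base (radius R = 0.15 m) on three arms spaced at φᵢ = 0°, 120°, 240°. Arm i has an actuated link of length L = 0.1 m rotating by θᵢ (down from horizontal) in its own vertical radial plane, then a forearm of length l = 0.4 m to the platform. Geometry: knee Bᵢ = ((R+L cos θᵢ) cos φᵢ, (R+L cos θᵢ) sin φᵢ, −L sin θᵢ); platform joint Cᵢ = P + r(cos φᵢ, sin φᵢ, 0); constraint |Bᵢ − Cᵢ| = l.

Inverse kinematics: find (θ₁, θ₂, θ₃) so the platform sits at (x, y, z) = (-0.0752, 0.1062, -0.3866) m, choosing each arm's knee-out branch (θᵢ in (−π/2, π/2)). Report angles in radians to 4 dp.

θ₁ = 0.8731, θ₂ = -0.0869, θ₃ = 0.7857

rotate P by −φ1: (-0.0752, 0.1062, -0.3866)
  A=0.1652, B=-0.3866, C=(l²−L²−A²−y'²−z²)/(2L)=-0.1901
  γ=atan2(-0.3866,0.1652)=-1.1670;  ψ=arccos(-0.4523)=2.0401;  θ1=γ+ψ≈0.8731
arm 2 (φ=120.0°): x'=0.1296, y'=0.0120
  e−x'=-0.0396;  (l²−L²−(e−x')²−y'²−z²)/2L = -0.0059
  γ=atan2(-0.3866,-0.0396)=-1.6728;  ψ=arccos(-0.0151)=1.5859;  θ2=γ+ψ≈-0.0869
φ3=240.0° → target in arm frame (-0.0544, -0.1182)
  A=0.1444, B=-0.3866, C=(l²−L²−A²−y'²−z²)/(2L)=-0.1714
  √(A²+B²)=0.4127;  θ3 = -1.2134+1.9991 ≈ 0.7857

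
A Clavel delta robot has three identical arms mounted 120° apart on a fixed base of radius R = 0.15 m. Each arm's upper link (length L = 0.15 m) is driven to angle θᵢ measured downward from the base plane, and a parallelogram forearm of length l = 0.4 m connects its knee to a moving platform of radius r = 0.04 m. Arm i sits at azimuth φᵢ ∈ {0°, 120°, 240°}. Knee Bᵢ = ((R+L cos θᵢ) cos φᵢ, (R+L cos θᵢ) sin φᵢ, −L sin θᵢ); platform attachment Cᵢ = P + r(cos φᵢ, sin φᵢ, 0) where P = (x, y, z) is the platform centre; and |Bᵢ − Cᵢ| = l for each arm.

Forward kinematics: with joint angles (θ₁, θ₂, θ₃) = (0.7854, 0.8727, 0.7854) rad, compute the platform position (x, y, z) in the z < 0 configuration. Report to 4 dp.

(0.0080, -0.0138, -0.4474)

S1 = (0.2161·cos0.0°, 0.2161·sin0.0°, -0.1061) = (0.2161, 0.0000, -0.1061)
arm 2 at φ=120.0°: e+L cos θ2 = 0.2064;  S2 = (-0.1032, 0.1788, -0.1149)
S3 = (0.2161·cos240.0°, 0.2161·sin240.0°, -0.1061) = (-0.1080, -0.1871, -0.1061)
|S₂|²−|S₁|² = -0.0021;  |S₃|²−|S₁|² = 0.0000
linear system: -0.6385x+0.3575y = -0.0021−-0.0177z; -0.6482x+-0.3742y = 0.0000−0.0000z
det = 0.4707;  x = 0.0017+-0.0141z,  y = -0.0029+0.0244z
quadratic in z: (1.0008)z²+(0.2180)z+(-0.1028)=0, √Δ=0.6775 → z ∈ {-0.4474, 0.2296}; z = -0.4474 (taking z<0)
x = 0.0080, y = -0.0138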